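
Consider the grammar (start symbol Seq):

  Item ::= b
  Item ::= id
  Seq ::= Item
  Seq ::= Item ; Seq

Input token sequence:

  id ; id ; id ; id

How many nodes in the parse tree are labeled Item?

[Seq [Item id] ; [Seq [Item id] ; [Seq [Item id] ; [Seq [Item id]]]]]

4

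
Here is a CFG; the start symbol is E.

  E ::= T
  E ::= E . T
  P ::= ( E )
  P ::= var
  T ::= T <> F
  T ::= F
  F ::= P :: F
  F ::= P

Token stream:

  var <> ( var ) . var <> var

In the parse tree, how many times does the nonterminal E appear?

3

[E [E [T [T [F [P var]]] <> [F [P ( [E [T [F [P var]]]] )]]]] . [T [T [F [P var]]] <> [F [P var]]]]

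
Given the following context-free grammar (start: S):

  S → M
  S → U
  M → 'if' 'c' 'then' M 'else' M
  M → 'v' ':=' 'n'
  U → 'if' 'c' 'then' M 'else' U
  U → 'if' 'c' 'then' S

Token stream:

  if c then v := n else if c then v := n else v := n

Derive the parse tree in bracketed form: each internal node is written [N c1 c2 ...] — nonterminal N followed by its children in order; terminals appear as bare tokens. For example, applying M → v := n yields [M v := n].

S
M
if c then M else M
if c then v := n else M
if c then v := n else if c then M else M
if c then v := n else if c then v := n else M
if c then v := n else if c then v := n else v := n

[S [M if c then [M v := n] else [M if c then [M v := n] else [M v := n]]]]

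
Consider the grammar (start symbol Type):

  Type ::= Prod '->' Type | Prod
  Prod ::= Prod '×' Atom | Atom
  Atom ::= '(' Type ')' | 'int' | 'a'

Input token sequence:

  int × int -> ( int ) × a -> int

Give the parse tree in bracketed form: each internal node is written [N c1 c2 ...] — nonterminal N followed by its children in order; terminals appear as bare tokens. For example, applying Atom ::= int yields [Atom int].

[Type [Prod [Prod [Atom int]] × [Atom int]] -> [Type [Prod [Prod [Atom ( [Type [Prod [Atom int]]] )]] × [Atom a]] -> [Type [Prod [Atom int]]]]]

Type
Prod -> Type
Prod × Atom -> Type
Atom × Atom -> Type
int × Atom -> Type
int × int -> Type
int × int -> Prod -> Type
int × int -> Prod × Atom -> Type
int × int -> Atom × Atom -> Type
int × int -> ( Type ) × Atom -> Type
int × int -> ( Prod ) × Atom -> Type
int × int -> ( Atom ) × Atom -> Type
int × int -> ( int ) × Atom -> Type
int × int -> ( int ) × a -> Type
int × int -> ( int ) × a -> Prod
int × int -> ( int ) × a -> Atom
int × int -> ( int ) × a -> int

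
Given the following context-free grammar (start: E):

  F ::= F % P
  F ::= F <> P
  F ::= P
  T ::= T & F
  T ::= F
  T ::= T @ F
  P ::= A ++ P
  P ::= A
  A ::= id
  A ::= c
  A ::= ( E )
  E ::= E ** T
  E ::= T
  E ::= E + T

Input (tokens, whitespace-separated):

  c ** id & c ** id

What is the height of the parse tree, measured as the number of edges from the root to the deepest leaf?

7

[E [E [E [T [F [P [A c]]]]] ** [T [T [F [P [A id]]]] & [F [P [A c]]]]] ** [T [F [P [A id]]]]]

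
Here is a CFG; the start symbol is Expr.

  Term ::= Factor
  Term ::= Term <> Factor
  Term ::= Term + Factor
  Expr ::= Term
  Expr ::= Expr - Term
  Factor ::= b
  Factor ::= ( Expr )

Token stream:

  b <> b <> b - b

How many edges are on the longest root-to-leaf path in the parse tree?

6

[Expr [Expr [Term [Term [Term [Factor b]] <> [Factor b]] <> [Factor b]]] - [Term [Factor b]]]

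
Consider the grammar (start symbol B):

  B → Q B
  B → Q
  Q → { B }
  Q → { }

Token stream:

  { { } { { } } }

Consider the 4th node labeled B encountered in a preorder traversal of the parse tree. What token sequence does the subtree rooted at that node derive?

[B [Q { [B [Q { }] [B [Q { [B [Q { }]] }]]] }]]

{ }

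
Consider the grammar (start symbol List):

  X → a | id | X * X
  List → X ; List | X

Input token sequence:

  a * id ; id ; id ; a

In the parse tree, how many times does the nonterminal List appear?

4

[List [X [X a] * [X id]] ; [List [X id] ; [List [X id] ; [List [X a]]]]]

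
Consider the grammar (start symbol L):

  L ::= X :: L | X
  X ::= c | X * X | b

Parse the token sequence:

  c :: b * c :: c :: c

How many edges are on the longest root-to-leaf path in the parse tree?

[L [X c] :: [L [X [X b] * [X c]] :: [L [X c] :: [L [X c]]]]]

5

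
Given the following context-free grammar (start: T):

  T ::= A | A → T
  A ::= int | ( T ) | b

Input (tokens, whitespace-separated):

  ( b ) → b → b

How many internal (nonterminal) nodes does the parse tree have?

8

[T [A ( [T [A b]] )] → [T [A b] → [T [A b]]]]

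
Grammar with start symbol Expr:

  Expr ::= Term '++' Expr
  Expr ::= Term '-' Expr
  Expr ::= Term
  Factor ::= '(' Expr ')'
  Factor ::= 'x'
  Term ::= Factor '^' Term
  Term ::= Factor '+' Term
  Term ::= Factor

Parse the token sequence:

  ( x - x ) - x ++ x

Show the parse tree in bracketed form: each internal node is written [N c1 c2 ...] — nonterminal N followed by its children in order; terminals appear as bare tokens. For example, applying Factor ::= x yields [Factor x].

[Expr [Term [Factor ( [Expr [Term [Factor x]] - [Expr [Term [Factor x]]]] )]] - [Expr [Term [Factor x]] ++ [Expr [Term [Factor x]]]]]

Expr
Term - Expr
Factor - Expr
( Expr ) - Expr
( Term - Expr ) - Expr
( Factor - Expr ) - Expr
( x - Expr ) - Expr
( x - Term ) - Expr
( x - Factor ) - Expr
( x - x ) - Expr
( x - x ) - Term ++ Expr
( x - x ) - Factor ++ Expr
( x - x ) - x ++ Expr
( x - x ) - x ++ Term
( x - x ) - x ++ Factor
( x - x ) - x ++ x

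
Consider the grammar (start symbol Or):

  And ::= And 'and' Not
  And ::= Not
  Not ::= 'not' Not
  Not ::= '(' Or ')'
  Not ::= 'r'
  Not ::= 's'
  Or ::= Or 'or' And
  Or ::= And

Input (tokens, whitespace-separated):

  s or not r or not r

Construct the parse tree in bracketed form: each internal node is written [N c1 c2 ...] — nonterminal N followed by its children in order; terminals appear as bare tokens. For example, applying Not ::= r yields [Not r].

Or
Or or And
Or or And or And
And or And or And
Not or And or And
s or And or And
s or Not or And
s or not Not or And
s or not r or And
s or not r or Not
s or not r or not Not
s or not r or not r

[Or [Or [Or [And [Not s]]] or [And [Not not [Not r]]]] or [And [Not not [Not r]]]]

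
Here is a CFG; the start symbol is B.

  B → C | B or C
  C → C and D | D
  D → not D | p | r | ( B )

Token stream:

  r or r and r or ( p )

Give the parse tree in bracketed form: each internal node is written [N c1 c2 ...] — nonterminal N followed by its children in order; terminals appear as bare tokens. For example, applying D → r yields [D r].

B
B or C
B or C or C
C or C or C
D or C or C
r or C or C
r or C and D or C
r or D and D or C
r or r and D or C
r or r and r or C
r or r and r or D
r or r and r or ( B )
r or r and r or ( C )
r or r and r or ( D )
r or r and r or ( p )

[B [B [B [C [D r]]] or [C [C [D r]] and [D r]]] or [C [D ( [B [C [D p]]] )]]]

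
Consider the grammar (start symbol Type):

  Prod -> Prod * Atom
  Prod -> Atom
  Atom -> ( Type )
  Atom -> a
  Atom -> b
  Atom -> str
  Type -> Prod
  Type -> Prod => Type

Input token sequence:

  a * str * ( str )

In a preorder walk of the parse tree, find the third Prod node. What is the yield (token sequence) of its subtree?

[Type [Prod [Prod [Prod [Atom a]] * [Atom str]] * [Atom ( [Type [Prod [Atom str]]] )]]]

a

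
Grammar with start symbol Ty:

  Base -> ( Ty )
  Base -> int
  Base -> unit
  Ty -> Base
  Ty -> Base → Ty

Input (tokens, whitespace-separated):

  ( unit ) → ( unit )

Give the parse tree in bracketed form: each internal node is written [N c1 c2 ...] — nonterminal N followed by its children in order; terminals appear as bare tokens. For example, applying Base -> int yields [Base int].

[Ty [Base ( [Ty [Base unit]] )] → [Ty [Base ( [Ty [Base unit]] )]]]

Ty
Base → Ty
( Ty ) → Ty
( Base ) → Ty
( unit ) → Ty
( unit ) → Base
( unit ) → ( Ty )
( unit ) → ( Base )
( unit ) → ( unit )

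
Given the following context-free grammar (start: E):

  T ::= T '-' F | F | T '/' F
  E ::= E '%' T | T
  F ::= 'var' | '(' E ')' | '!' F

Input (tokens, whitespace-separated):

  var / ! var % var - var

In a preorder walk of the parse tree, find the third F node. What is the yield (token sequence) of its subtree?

[E [E [T [T [F var]] / [F ! [F var]]]] % [T [T [F var]] - [F var]]]

var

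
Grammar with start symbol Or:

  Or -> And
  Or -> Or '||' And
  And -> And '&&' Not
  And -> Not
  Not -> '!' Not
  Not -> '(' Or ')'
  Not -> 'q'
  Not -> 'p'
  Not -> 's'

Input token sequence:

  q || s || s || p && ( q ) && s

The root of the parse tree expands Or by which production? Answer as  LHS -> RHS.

Or -> Or '||' And

[Or [Or [Or [Or [And [Not q]]] || [And [Not s]]] || [And [Not s]]] || [And [And [And [Not p]] && [Not ( [Or [And [Not q]]] )]] && [Not s]]]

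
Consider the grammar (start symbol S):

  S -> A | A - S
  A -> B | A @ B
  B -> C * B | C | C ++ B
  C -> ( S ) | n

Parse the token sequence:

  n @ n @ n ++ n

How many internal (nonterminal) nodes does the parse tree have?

[S [A [A [A [B [C n]]] @ [B [C n]]] @ [B [C n] ++ [B [C n]]]]]

12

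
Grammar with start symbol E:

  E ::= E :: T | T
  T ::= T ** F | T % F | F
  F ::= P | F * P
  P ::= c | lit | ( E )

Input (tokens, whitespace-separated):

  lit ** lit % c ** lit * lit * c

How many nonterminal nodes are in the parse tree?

17

[E [T [T [T [T [F [P lit]]] ** [F [P lit]]] % [F [P c]]] ** [F [F [F [P lit]] * [P lit]] * [P c]]]]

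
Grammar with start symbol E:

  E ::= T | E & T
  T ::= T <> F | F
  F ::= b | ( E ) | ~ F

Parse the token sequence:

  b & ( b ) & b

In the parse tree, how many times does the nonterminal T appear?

4

[E [E [E [T [F b]]] & [T [F ( [E [T [F b]]] )]]] & [T [F b]]]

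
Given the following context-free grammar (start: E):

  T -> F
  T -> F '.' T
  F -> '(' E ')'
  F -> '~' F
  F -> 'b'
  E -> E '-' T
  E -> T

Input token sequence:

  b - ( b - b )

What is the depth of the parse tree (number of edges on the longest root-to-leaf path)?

[E [E [T [F b]]] - [T [F ( [E [E [T [F b]]] - [T [F b]]] )]]]

7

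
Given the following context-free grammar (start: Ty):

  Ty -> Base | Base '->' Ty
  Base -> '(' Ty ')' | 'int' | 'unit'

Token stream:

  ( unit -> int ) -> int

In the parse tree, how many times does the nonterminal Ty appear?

[Ty [Base ( [Ty [Base unit] -> [Ty [Base int]]] )] -> [Ty [Base int]]]

4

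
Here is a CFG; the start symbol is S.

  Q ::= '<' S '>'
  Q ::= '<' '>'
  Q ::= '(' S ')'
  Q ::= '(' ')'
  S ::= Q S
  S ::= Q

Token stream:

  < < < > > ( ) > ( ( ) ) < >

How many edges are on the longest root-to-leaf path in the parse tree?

6

[S [Q < [S [Q < [S [Q < >]] >] [S [Q ( )]]] >] [S [Q ( [S [Q ( )]] )] [S [Q < >]]]]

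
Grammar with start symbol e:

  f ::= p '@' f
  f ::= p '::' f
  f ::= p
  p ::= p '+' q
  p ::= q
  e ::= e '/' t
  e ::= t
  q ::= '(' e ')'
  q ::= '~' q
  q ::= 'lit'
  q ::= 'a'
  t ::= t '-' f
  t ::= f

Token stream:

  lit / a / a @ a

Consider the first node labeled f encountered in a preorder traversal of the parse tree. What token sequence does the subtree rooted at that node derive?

[e [e [e [t [f [p [q lit]]]]] / [t [f [p [q a]]]]] / [t [f [p [q a]] @ [f [p [q a]]]]]]

lit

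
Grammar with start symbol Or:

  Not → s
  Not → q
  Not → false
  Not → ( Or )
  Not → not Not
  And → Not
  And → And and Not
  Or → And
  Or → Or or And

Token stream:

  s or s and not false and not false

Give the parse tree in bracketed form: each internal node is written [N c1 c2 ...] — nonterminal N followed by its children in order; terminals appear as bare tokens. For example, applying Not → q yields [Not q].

Or
Or or And
And or And
Not or And
s or And
s or And and Not
s or And and Not and Not
s or Not and Not and Not
s or s and Not and Not
s or s and not Not and Not
s or s and not false and Not
s or s and not false and not Not
s or s and not false and not false

[Or [Or [And [Not s]]] or [And [And [And [Not s]] and [Not not [Not false]]] and [Not not [Not false]]]]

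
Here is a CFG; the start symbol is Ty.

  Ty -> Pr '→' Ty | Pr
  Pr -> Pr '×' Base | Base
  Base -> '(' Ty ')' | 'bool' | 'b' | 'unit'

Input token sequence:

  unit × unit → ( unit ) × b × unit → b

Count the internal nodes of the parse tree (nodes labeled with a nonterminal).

[Ty [Pr [Pr [Base unit]] × [Base unit]] → [Ty [Pr [Pr [Pr [Base ( [Ty [Pr [Base unit]]] )]] × [Base b]] × [Base unit]] → [Ty [Pr [Base b]]]]]

18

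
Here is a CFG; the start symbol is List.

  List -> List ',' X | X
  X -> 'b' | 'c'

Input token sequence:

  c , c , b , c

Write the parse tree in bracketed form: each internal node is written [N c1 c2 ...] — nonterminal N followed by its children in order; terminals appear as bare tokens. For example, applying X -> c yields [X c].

List
List , X
List , X , X
List , X , X , X
X , X , X , X
c , X , X , X
c , c , X , X
c , c , b , X
c , c , b , c

[List [List [List [List [X c]] , [X c]] , [X b]] , [X c]]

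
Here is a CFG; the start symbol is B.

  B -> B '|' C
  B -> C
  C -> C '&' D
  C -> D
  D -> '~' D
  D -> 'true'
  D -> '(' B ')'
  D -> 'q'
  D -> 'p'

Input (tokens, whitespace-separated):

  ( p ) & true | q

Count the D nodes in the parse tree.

[B [B [C [C [D ( [B [C [D p]]] )]] & [D true]]] | [C [D q]]]

4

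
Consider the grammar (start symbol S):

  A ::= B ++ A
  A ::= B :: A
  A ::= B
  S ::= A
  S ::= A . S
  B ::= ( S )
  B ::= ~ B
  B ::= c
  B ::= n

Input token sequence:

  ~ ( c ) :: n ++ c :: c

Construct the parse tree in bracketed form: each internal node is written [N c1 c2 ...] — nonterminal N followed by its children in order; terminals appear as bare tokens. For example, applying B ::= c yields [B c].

S
A
B :: A
~ B :: A
~ ( S ) :: A
~ ( A ) :: A
~ ( B ) :: A
~ ( c ) :: A
~ ( c ) :: B ++ A
~ ( c ) :: n ++ A
~ ( c ) :: n ++ B :: A
~ ( c ) :: n ++ c :: A
~ ( c ) :: n ++ c :: B
~ ( c ) :: n ++ c :: c

[S [A [B ~ [B ( [S [A [B c]]] )]] :: [A [B n] ++ [A [B c] :: [A [B c]]]]]]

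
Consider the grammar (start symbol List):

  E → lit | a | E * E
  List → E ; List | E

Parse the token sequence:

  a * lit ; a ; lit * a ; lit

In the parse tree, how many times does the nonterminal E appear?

[List [E [E a] * [E lit]] ; [List [E a] ; [List [E [E lit] * [E a]] ; [List [E lit]]]]]

8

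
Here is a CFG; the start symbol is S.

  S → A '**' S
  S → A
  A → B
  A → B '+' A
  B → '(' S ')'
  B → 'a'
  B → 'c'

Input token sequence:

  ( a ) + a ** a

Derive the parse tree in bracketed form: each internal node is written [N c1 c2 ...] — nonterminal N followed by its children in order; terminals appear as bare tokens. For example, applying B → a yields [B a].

S
A ** S
B + A ** S
( S ) + A ** S
( A ) + A ** S
( B ) + A ** S
( a ) + A ** S
( a ) + B ** S
( a ) + a ** S
( a ) + a ** A
( a ) + a ** B
( a ) + a ** a

[S [A [B ( [S [A [B a]]] )] + [A [B a]]] ** [S [A [B a]]]]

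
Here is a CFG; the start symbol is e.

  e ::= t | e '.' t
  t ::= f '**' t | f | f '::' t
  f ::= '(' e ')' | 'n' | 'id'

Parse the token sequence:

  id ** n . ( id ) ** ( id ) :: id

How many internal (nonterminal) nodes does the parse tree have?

[e [e [t [f id] ** [t [f n]]]] . [t [f ( [e [t [f id]]] )] ** [t [f ( [e [t [f id]]] )] :: [t [f id]]]]]

18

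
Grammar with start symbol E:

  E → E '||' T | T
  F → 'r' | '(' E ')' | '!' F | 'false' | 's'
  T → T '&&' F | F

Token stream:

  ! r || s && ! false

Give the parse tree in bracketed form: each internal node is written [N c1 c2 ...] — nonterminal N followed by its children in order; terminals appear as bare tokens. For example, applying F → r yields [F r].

E
E || T
T || T
F || T
! F || T
! r || T
! r || T && F
! r || F && F
! r || s && F
! r || s && ! F
! r || s && ! false

[E [E [T [F ! [F r]]]] || [T [T [F s]] && [F ! [F false]]]]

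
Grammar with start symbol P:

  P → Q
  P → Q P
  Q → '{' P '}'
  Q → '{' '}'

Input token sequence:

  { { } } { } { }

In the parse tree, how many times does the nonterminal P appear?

[P [Q { [P [Q { }]] }] [P [Q { }] [P [Q { }]]]]

4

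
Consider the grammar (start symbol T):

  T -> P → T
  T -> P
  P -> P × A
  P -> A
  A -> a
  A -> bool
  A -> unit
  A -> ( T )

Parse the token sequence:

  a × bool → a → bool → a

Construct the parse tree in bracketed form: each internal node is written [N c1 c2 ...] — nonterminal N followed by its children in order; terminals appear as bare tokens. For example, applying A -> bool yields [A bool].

T
P → T
P × A → T
A × A → T
a × A → T
a × bool → T
a × bool → P → T
a × bool → A → T
a × bool → a → T
a × bool → a → P → T
a × bool → a → A → T
a × bool → a → bool → T
a × bool → a → bool → P
a × bool → a → bool → A
a × bool → a → bool → a

[T [P [P [A a]] × [A bool]] → [T [P [A a]] → [T [P [A bool]] → [T [P [A a]]]]]]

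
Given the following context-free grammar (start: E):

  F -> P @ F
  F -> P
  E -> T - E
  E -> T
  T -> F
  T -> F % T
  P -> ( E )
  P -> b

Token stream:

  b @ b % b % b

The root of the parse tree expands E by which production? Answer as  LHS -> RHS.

E -> T

[E [T [F [P b] @ [F [P b]]] % [T [F [P b]] % [T [F [P b]]]]]]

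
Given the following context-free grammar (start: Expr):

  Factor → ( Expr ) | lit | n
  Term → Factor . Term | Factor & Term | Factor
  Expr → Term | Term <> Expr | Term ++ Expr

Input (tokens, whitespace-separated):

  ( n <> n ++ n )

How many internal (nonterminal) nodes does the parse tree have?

12

[Expr [Term [Factor ( [Expr [Term [Factor n]] <> [Expr [Term [Factor n]] ++ [Expr [Term [Factor n]]]]] )]]]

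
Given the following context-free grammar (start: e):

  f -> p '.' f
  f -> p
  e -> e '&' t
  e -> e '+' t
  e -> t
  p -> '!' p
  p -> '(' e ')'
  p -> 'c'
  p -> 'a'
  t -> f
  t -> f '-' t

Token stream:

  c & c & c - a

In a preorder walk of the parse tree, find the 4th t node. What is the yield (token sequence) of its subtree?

a

[e [e [e [t [f [p c]]]] & [t [f [p c]]]] & [t [f [p c]] - [t [f [p a]]]]]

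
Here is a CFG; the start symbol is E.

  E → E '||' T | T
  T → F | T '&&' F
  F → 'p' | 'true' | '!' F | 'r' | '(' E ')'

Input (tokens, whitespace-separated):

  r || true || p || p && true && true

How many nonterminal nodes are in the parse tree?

[E [E [E [E [T [F r]]] || [T [F true]]] || [T [F p]]] || [T [T [T [F p]] && [F true]] && [F true]]]

16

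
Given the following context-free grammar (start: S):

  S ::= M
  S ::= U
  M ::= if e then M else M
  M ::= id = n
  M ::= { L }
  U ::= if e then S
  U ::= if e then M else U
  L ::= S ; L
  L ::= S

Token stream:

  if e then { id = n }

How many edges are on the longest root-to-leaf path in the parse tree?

7

[S [U if e then [S [M { [L [S [M id = n]]] }]]]]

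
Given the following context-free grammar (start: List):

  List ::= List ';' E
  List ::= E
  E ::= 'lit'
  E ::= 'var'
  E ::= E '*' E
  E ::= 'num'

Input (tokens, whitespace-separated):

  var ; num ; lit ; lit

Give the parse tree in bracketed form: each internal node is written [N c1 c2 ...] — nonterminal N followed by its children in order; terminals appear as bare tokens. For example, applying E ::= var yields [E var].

[List [List [List [List [E var]] ; [E num]] ; [E lit]] ; [E lit]]

List
List ; E
List ; E ; E
List ; E ; E ; E
E ; E ; E ; E
var ; E ; E ; E
var ; num ; E ; E
var ; num ; lit ; E
var ; num ; lit ; lit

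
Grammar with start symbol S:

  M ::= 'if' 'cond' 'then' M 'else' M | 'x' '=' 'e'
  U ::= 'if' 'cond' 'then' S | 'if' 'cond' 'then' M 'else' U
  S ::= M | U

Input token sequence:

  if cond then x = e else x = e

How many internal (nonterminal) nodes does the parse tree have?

4

[S [M if cond then [M x = e] else [M x = e]]]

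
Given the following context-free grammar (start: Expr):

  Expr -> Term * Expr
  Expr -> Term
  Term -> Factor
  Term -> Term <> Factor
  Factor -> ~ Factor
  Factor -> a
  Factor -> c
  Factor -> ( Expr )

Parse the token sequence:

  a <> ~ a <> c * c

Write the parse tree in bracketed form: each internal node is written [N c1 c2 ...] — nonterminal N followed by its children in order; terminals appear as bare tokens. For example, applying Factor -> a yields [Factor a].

Expr
Term * Expr
Term <> Factor * Expr
Term <> Factor <> Factor * Expr
Factor <> Factor <> Factor * Expr
a <> Factor <> Factor * Expr
a <> ~ Factor <> Factor * Expr
a <> ~ a <> Factor * Expr
a <> ~ a <> c * Expr
a <> ~ a <> c * Term
a <> ~ a <> c * Factor
a <> ~ a <> c * c

[Expr [Term [Term [Term [Factor a]] <> [Factor ~ [Factor a]]] <> [Factor c]] * [Expr [Term [Factor c]]]]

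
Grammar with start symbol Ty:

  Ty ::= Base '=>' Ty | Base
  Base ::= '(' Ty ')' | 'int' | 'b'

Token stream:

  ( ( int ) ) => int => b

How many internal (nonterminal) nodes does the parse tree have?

10

[Ty [Base ( [Ty [Base ( [Ty [Base int]] )]] )] => [Ty [Base int] => [Ty [Base b]]]]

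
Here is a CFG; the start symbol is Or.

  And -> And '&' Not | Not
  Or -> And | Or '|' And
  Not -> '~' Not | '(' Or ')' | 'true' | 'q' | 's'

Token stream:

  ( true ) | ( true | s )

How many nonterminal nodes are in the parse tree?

15

[Or [Or [And [Not ( [Or [And [Not true]]] )]]] | [And [Not ( [Or [Or [And [Not true]]] | [And [Not s]]] )]]]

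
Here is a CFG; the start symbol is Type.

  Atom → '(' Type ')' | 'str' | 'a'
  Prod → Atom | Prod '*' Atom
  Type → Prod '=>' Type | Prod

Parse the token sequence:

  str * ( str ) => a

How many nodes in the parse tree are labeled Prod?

4

[Type [Prod [Prod [Atom str]] * [Atom ( [Type [Prod [Atom str]]] )]] => [Type [Prod [Atom a]]]]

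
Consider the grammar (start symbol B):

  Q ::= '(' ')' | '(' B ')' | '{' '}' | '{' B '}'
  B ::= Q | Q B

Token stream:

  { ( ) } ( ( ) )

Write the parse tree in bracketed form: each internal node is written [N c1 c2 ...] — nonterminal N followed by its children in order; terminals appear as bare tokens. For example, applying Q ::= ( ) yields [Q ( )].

[B [Q { [B [Q ( )]] }] [B [Q ( [B [Q ( )]] )]]]

B
Q B
{ B } B
{ Q } B
{ ( ) } B
{ ( ) } Q
{ ( ) } ( B )
{ ( ) } ( Q )
{ ( ) } ( ( ) )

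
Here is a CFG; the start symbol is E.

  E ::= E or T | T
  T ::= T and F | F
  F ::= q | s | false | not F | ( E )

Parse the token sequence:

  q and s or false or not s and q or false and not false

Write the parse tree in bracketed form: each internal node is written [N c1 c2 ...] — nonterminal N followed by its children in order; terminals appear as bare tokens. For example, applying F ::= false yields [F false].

E
E or T
E or T or T
E or T or T or T
T or T or T or T
T and F or T or T or T
F and F or T or T or T
q and F or T or T or T
q and s or T or T or T
q and s or F or T or T
q and s or false or T or T
q and s or false or T and F or T
q and s or false or F and F or T
q and s or false or not F and F or T
q and s or false or not s and F or T
q and s or false or not s and q or T
q and s or false or not s and q or T and F
q and s or false or not s and q or F and F
q and s or false or not s and q or false and F
q and s or false or not s and q or false and not F
q and s or false or not s and q or false and not false

[E [E [E [E [T [T [F q]] and [F s]]] or [T [F false]]] or [T [T [F not [F s]]] and [F q]]] or [T [T [F false]] and [F not [F false]]]]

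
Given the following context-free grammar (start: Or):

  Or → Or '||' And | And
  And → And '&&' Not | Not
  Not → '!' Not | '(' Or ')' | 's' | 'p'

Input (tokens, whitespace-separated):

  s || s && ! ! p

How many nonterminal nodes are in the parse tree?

[Or [Or [And [Not s]]] || [And [And [Not s]] && [Not ! [Not ! [Not p]]]]]

10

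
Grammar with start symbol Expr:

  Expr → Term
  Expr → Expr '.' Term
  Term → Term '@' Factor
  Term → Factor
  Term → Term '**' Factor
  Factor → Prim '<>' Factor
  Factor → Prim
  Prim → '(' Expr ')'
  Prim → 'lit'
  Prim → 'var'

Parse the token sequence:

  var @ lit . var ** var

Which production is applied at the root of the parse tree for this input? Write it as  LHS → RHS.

[Expr [Expr [Term [Term [Factor [Prim var]]] @ [Factor [Prim lit]]]] . [Term [Term [Factor [Prim var]]] ** [Factor [Prim var]]]]

Expr → Expr '.' Term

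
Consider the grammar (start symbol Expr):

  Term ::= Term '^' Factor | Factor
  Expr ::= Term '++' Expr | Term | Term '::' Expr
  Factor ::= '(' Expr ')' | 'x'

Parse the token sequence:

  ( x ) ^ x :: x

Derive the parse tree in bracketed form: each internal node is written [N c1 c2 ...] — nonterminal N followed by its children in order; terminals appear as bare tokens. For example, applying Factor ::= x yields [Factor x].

Expr
Term :: Expr
Term ^ Factor :: Expr
Factor ^ Factor :: Expr
( Expr ) ^ Factor :: Expr
( Term ) ^ Factor :: Expr
( Factor ) ^ Factor :: Expr
( x ) ^ Factor :: Expr
( x ) ^ x :: Expr
( x ) ^ x :: Term
( x ) ^ x :: Factor
( x ) ^ x :: x

[Expr [Term [Term [Factor ( [Expr [Term [Factor x]]] )]] ^ [Factor x]] :: [Expr [Term [Factor x]]]]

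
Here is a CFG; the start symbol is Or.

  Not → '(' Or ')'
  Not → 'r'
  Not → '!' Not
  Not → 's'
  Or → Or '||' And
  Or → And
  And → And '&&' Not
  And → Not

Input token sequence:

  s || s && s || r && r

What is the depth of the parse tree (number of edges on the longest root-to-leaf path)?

5

[Or [Or [Or [And [Not s]]] || [And [And [Not s]] && [Not s]]] || [And [And [Not r]] && [Not r]]]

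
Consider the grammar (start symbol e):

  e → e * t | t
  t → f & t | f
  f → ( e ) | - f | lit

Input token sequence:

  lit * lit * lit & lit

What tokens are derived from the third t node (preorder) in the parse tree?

lit & lit

[e [e [e [t [f lit]]] * [t [f lit]]] * [t [f lit] & [t [f lit]]]]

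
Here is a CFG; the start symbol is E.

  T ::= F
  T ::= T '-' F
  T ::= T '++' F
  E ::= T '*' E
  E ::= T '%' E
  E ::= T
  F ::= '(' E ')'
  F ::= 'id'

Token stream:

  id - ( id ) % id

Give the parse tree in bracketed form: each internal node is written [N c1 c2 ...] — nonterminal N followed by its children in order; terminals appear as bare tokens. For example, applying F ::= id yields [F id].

[E [T [T [F id]] - [F ( [E [T [F id]]] )]] % [E [T [F id]]]]

E
T % E
T - F % E
F - F % E
id - F % E
id - ( E ) % E
id - ( T ) % E
id - ( F ) % E
id - ( id ) % E
id - ( id ) % T
id - ( id ) % F
id - ( id ) % id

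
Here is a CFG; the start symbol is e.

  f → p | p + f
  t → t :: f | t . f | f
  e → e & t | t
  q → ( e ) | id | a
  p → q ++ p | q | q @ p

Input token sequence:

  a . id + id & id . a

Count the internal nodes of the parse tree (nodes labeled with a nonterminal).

[e [e [t [t [f [p [q a]]]] . [f [p [q id]] + [f [p [q id]]]]]] & [t [t [f [p [q id]]]] . [f [p [q a]]]]]

21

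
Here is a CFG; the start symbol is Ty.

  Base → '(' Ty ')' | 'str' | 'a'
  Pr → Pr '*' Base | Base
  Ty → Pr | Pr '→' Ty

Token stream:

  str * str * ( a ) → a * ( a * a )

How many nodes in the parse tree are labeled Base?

8

[Ty [Pr [Pr [Pr [Base str]] * [Base str]] * [Base ( [Ty [Pr [Base a]]] )]] → [Ty [Pr [Pr [Base a]] * [Base ( [Ty [Pr [Pr [Base a]] * [Base a]]] )]]]]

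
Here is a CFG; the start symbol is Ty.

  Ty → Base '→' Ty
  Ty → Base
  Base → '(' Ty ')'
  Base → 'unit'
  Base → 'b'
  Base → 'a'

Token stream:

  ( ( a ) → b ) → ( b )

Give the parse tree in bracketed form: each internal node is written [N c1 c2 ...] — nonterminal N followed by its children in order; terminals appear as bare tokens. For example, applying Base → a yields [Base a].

[Ty [Base ( [Ty [Base ( [Ty [Base a]] )] → [Ty [Base b]]] )] → [Ty [Base ( [Ty [Base b]] )]]]

Ty
Base → Ty
( Ty ) → Ty
( Base → Ty ) → Ty
( ( Ty ) → Ty ) → Ty
( ( Base ) → Ty ) → Ty
( ( a ) → Ty ) → Ty
( ( a ) → Base ) → Ty
( ( a ) → b ) → Ty
( ( a ) → b ) → Base
( ( a ) → b ) → ( Ty )
( ( a ) → b ) → ( Base )
( ( a ) → b ) → ( b )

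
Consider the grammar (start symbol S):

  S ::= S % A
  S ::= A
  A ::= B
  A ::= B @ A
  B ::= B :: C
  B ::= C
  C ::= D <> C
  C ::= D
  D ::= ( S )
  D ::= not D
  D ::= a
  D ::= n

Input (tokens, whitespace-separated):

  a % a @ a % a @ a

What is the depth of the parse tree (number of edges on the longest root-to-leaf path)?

7

[S [S [S [A [B [C [D a]]]]] % [A [B [C [D a]]] @ [A [B [C [D a]]]]]] % [A [B [C [D a]]] @ [A [B [C [D a]]]]]]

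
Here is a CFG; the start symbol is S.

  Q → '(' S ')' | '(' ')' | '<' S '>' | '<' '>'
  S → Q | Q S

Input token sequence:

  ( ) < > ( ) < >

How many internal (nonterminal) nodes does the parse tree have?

8

[S [Q ( )] [S [Q < >] [S [Q ( )] [S [Q < >]]]]]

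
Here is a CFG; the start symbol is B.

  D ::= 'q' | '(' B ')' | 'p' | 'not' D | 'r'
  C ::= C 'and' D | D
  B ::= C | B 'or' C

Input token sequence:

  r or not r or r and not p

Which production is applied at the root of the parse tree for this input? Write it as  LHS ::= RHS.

B ::= B 'or' C

[B [B [B [C [D r]]] or [C [D not [D r]]]] or [C [C [D r]] and [D not [D p]]]]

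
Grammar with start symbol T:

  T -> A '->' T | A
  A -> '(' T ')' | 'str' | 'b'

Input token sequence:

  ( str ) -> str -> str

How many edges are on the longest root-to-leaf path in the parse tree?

4

[T [A ( [T [A str]] )] -> [T [A str] -> [T [A str]]]]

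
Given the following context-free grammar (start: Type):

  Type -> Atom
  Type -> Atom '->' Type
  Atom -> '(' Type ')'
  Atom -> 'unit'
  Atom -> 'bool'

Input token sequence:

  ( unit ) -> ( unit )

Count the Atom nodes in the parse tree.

[Type [Atom ( [Type [Atom unit]] )] -> [Type [Atom ( [Type [Atom unit]] )]]]

4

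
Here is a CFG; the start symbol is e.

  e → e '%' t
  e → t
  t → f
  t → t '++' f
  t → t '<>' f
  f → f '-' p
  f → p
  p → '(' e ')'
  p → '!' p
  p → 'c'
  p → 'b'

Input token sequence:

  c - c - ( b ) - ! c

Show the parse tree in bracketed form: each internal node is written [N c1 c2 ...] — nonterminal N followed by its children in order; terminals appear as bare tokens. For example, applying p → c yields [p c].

[e [t [f [f [f [f [p c]] - [p c]] - [p ( [e [t [f [p b]]]] )]] - [p ! [p c]]]]]

e
t
f
f - p
f - p - p
f - p - p - p
p - p - p - p
c - p - p - p
c - c - p - p
c - c - ( e ) - p
c - c - ( t ) - p
c - c - ( f ) - p
c - c - ( p ) - p
c - c - ( b ) - p
c - c - ( b ) - ! p
c - c - ( b ) - ! c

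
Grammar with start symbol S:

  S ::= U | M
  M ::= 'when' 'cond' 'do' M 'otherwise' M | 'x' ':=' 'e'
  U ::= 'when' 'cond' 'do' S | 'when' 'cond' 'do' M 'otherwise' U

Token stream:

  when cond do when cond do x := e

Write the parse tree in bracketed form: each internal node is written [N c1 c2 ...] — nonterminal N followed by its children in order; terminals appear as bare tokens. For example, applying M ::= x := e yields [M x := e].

[S [U when cond do [S [U when cond do [S [M x := e]]]]]]

S
U
when cond do S
when cond do U
when cond do when cond do S
when cond do when cond do M
when cond do when cond do x := e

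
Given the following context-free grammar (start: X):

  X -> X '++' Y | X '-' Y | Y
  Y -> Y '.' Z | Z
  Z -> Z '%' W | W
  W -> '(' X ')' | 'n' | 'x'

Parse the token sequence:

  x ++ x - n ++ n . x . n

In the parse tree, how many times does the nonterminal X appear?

[X [X [X [X [Y [Z [W x]]]] ++ [Y [Z [W x]]]] - [Y [Z [W n]]]] ++ [Y [Y [Y [Z [W n]]] . [Z [W x]]] . [Z [W n]]]]

4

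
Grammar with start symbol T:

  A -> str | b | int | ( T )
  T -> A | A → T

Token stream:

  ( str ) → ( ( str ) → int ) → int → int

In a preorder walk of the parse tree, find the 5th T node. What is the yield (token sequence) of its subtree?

[T [A ( [T [A str]] )] → [T [A ( [T [A ( [T [A str]] )] → [T [A int]]] )] → [T [A int] → [T [A int]]]]]

str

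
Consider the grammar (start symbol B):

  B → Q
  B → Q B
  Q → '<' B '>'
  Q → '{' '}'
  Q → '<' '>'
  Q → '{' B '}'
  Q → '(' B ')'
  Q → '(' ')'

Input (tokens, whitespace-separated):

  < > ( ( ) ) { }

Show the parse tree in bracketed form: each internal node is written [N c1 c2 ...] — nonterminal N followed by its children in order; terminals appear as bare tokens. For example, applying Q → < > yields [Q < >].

[B [Q < >] [B [Q ( [B [Q ( )]] )] [B [Q { }]]]]

B
Q B
< > B
< > Q B
< > ( B ) B
< > ( Q ) B
< > ( ( ) ) B
< > ( ( ) ) Q
< > ( ( ) ) { }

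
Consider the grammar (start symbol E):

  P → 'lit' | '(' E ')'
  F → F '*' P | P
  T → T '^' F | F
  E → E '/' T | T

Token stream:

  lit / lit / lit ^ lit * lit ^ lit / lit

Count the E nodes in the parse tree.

4

[E [E [E [E [T [F [P lit]]]] / [T [F [P lit]]]] / [T [T [T [F [P lit]]] ^ [F [F [P lit]] * [P lit]]] ^ [F [P lit]]]] / [T [F [P lit]]]]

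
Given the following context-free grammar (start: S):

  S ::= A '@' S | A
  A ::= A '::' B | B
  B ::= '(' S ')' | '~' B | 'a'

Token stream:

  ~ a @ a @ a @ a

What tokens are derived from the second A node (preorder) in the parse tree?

a

[S [A [B ~ [B a]]] @ [S [A [B a]] @ [S [A [B a]] @ [S [A [B a]]]]]]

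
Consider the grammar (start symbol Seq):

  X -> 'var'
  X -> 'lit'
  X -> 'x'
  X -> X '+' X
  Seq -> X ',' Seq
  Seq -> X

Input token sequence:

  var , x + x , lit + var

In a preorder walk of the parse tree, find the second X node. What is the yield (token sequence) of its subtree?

[Seq [X var] , [Seq [X [X x] + [X x]] , [Seq [X [X lit] + [X var]]]]]

x + x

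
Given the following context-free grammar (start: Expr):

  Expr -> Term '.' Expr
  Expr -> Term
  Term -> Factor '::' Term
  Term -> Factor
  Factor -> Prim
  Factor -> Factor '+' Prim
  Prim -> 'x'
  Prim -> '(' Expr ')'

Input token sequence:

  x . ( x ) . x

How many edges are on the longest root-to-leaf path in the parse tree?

[Expr [Term [Factor [Prim x]]] . [Expr [Term [Factor [Prim ( [Expr [Term [Factor [Prim x]]]] )]]] . [Expr [Term [Factor [Prim x]]]]]]

9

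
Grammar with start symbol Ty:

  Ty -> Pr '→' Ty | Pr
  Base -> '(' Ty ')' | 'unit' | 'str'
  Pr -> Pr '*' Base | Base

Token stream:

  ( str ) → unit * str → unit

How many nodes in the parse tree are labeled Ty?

4

[Ty [Pr [Base ( [Ty [Pr [Base str]]] )]] → [Ty [Pr [Pr [Base unit]] * [Base str]] → [Ty [Pr [Base unit]]]]]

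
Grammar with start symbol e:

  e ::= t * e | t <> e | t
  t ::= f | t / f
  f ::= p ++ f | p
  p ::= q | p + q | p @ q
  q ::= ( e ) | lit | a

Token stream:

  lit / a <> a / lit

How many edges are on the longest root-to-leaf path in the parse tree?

7

[e [t [t [f [p [q lit]]]] / [f [p [q a]]]] <> [e [t [t [f [p [q a]]]] / [f [p [q lit]]]]]]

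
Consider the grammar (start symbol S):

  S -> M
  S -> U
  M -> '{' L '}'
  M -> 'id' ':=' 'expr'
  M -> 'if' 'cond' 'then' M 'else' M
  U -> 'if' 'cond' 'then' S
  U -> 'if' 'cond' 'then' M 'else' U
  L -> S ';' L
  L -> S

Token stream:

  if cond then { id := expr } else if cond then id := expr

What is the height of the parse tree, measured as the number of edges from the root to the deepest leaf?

[S [U if cond then [M { [L [S [M id := expr]]] }] else [U if cond then [S [M id := expr]]]]]

6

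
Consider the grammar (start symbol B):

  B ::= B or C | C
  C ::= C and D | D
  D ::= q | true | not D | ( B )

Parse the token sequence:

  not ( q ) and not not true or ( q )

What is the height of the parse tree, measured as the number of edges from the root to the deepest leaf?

[B [B [C [C [D not [D ( [B [C [D q]]] )]]] and [D not [D not [D true]]]]] or [C [D ( [B [C [D q]]] )]]]

9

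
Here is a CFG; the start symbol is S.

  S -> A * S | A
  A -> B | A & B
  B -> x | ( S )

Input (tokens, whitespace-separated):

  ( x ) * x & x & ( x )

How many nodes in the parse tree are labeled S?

[S [A [B ( [S [A [B x]]] )]] * [S [A [A [A [B x]] & [B x]] & [B ( [S [A [B x]]] )]]]]

4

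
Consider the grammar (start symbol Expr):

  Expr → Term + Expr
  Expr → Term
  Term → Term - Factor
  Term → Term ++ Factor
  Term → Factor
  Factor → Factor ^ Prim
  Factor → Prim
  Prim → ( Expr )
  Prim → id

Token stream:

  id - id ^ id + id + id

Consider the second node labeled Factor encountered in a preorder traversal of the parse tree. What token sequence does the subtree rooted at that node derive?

id ^ id

[Expr [Term [Term [Factor [Prim id]]] - [Factor [Factor [Prim id]] ^ [Prim id]]] + [Expr [Term [Factor [Prim id]]] + [Expr [Term [Factor [Prim id]]]]]]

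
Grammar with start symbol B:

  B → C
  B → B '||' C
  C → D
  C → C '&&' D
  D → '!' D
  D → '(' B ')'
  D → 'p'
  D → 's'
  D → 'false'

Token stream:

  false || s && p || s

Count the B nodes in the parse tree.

[B [B [B [C [D false]]] || [C [C [D s]] && [D p]]] || [C [D s]]]

3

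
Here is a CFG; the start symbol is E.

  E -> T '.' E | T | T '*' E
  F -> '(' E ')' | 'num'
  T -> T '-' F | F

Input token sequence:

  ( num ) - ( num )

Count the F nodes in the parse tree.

4

[E [T [T [F ( [E [T [F num]]] )]] - [F ( [E [T [F num]]] )]]]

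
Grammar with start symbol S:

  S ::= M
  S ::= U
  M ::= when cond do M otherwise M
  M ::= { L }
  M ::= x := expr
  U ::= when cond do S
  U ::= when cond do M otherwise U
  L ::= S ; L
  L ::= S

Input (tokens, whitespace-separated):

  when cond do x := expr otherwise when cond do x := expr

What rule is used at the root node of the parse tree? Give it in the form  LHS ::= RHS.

S ::= U

[S [U when cond do [M x := expr] otherwise [U when cond do [S [M x := expr]]]]]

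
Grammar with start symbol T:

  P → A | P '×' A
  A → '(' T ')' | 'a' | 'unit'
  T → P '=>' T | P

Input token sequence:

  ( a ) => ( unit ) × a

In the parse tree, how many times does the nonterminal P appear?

[T [P [A ( [T [P [A a]]] )]] => [T [P [P [A ( [T [P [A unit]]] )]] × [A a]]]]

5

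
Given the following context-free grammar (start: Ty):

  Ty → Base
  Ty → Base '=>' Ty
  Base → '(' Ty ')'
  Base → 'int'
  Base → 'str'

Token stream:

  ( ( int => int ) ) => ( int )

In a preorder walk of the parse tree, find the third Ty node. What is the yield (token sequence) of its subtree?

int => int

[Ty [Base ( [Ty [Base ( [Ty [Base int] => [Ty [Base int]]] )]] )] => [Ty [Base ( [Ty [Base int]] )]]]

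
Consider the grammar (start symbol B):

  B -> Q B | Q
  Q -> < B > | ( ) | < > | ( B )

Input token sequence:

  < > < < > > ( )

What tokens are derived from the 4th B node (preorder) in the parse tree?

( )

[B [Q < >] [B [Q < [B [Q < >]] >] [B [Q ( )]]]]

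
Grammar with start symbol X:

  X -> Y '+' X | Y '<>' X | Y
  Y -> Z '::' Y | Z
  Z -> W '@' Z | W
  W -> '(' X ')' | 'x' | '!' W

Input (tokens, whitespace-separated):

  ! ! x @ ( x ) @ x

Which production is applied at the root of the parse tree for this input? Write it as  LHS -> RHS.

[X [Y [Z [W ! [W ! [W x]]] @ [Z [W ( [X [Y [Z [W x]]]] )] @ [Z [W x]]]]]]

X -> Y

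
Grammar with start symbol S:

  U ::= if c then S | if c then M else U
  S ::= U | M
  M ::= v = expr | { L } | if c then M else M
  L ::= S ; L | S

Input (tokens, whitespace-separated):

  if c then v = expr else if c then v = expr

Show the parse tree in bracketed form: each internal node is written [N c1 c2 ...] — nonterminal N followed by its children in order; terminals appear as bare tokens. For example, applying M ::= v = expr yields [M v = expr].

[S [U if c then [M v = expr] else [U if c then [S [M v = expr]]]]]

S
U
if c then M else U
if c then v = expr else U
if c then v = expr else if c then S
if c then v = expr else if c then M
if c then v = expr else if c then v = expr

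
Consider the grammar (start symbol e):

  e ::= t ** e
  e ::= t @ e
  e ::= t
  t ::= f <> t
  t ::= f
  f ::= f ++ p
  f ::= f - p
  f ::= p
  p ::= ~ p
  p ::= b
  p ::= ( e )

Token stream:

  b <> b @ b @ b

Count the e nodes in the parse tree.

[e [t [f [p b]] <> [t [f [p b]]]] @ [e [t [f [p b]]] @ [e [t [f [p b]]]]]]

3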